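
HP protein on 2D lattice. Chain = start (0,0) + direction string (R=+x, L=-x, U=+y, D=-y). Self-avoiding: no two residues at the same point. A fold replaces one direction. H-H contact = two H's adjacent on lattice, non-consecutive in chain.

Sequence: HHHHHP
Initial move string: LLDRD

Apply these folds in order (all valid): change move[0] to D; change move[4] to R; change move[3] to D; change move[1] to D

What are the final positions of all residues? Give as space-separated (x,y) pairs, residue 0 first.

Initial moves: LLDRD
Fold: move[0]->D => DLDRD (positions: [(0, 0), (0, -1), (-1, -1), (-1, -2), (0, -2), (0, -3)])
Fold: move[4]->R => DLDRR (positions: [(0, 0), (0, -1), (-1, -1), (-1, -2), (0, -2), (1, -2)])
Fold: move[3]->D => DLDDR (positions: [(0, 0), (0, -1), (-1, -1), (-1, -2), (-1, -3), (0, -3)])
Fold: move[1]->D => DDDDR (positions: [(0, 0), (0, -1), (0, -2), (0, -3), (0, -4), (1, -4)])

Answer: (0,0) (0,-1) (0,-2) (0,-3) (0,-4) (1,-4)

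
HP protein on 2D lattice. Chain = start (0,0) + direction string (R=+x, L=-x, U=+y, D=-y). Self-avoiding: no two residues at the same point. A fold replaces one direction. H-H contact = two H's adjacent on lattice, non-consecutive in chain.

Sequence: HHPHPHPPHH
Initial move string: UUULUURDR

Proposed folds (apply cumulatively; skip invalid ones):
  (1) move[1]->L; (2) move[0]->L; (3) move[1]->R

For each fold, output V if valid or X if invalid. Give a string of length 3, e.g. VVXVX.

Initial: UUULUURDR -> [(0, 0), (0, 1), (0, 2), (0, 3), (-1, 3), (-1, 4), (-1, 5), (0, 5), (0, 4), (1, 4)]
Fold 1: move[1]->L => ULULUURDR VALID
Fold 2: move[0]->L => LLULUURDR VALID
Fold 3: move[1]->R => LRULUURDR INVALID (collision), skipped

Answer: VVX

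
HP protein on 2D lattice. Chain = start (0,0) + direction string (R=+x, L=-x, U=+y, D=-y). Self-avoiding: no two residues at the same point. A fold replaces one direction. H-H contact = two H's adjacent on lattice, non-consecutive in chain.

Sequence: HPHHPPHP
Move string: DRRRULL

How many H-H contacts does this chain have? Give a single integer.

Positions: [(0, 0), (0, -1), (1, -1), (2, -1), (3, -1), (3, 0), (2, 0), (1, 0)]
H-H contact: residue 3 @(2,-1) - residue 6 @(2, 0)

Answer: 1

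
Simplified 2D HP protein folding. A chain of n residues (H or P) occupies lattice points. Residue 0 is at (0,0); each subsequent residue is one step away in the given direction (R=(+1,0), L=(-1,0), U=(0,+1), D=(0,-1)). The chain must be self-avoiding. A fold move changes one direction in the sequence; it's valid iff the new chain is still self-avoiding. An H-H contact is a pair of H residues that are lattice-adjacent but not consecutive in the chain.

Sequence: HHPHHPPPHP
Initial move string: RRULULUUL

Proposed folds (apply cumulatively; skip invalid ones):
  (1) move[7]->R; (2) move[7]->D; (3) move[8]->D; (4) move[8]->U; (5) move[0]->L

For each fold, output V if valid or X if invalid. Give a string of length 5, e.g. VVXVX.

Initial: RRULULUUL -> [(0, 0), (1, 0), (2, 0), (2, 1), (1, 1), (1, 2), (0, 2), (0, 3), (0, 4), (-1, 4)]
Fold 1: move[7]->R => RRULULURL INVALID (collision), skipped
Fold 2: move[7]->D => RRULULUDL INVALID (collision), skipped
Fold 3: move[8]->D => RRULULUUD INVALID (collision), skipped
Fold 4: move[8]->U => RRULULUUU VALID
Fold 5: move[0]->L => LRULULUUU INVALID (collision), skipped

Answer: XXXVX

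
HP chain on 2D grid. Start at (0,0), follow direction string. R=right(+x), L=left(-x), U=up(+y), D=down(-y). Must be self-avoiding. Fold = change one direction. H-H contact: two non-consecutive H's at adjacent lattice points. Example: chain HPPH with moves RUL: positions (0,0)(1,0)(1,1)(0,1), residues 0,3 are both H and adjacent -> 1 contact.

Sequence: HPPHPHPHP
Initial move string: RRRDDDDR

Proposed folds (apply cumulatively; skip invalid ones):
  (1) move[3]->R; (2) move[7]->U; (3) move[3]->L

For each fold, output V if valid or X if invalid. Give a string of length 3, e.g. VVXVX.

Answer: VXX

Derivation:
Initial: RRRDDDDR -> [(0, 0), (1, 0), (2, 0), (3, 0), (3, -1), (3, -2), (3, -3), (3, -4), (4, -4)]
Fold 1: move[3]->R => RRRRDDDR VALID
Fold 2: move[7]->U => RRRRDDDU INVALID (collision), skipped
Fold 3: move[3]->L => RRRLDDDR INVALID (collision), skipped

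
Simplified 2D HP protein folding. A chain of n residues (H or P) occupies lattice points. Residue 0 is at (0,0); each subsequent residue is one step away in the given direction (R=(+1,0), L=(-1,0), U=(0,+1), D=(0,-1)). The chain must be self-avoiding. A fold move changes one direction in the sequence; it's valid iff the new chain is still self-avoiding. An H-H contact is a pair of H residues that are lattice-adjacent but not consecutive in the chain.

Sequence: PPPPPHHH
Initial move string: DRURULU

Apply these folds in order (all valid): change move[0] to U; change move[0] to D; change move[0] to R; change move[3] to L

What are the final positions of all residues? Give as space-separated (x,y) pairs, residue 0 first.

Answer: (0,0) (1,0) (2,0) (2,1) (1,1) (1,2) (0,2) (0,3)

Derivation:
Initial moves: DRURULU
Fold: move[0]->U => URURULU (positions: [(0, 0), (0, 1), (1, 1), (1, 2), (2, 2), (2, 3), (1, 3), (1, 4)])
Fold: move[0]->D => DRURULU (positions: [(0, 0), (0, -1), (1, -1), (1, 0), (2, 0), (2, 1), (1, 1), (1, 2)])
Fold: move[0]->R => RRURULU (positions: [(0, 0), (1, 0), (2, 0), (2, 1), (3, 1), (3, 2), (2, 2), (2, 3)])
Fold: move[3]->L => RRULULU (positions: [(0, 0), (1, 0), (2, 0), (2, 1), (1, 1), (1, 2), (0, 2), (0, 3)])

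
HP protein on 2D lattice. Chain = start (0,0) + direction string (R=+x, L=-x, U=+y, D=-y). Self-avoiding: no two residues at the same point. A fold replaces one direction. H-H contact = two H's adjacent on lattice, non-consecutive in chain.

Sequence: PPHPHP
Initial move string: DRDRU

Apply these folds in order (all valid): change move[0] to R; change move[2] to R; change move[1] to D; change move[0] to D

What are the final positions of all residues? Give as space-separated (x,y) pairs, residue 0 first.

Answer: (0,0) (0,-1) (0,-2) (1,-2) (2,-2) (2,-1)

Derivation:
Initial moves: DRDRU
Fold: move[0]->R => RRDRU (positions: [(0, 0), (1, 0), (2, 0), (2, -1), (3, -1), (3, 0)])
Fold: move[2]->R => RRRRU (positions: [(0, 0), (1, 0), (2, 0), (3, 0), (4, 0), (4, 1)])
Fold: move[1]->D => RDRRU (positions: [(0, 0), (1, 0), (1, -1), (2, -1), (3, -1), (3, 0)])
Fold: move[0]->D => DDRRU (positions: [(0, 0), (0, -1), (0, -2), (1, -2), (2, -2), (2, -1)])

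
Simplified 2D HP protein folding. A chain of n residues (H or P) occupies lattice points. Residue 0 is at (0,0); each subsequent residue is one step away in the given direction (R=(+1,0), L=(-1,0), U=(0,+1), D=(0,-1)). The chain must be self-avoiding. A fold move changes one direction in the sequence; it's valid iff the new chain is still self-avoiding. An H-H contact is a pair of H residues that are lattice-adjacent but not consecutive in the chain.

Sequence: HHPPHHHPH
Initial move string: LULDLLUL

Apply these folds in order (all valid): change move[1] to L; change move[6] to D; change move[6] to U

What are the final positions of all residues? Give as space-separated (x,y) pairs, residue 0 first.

Initial moves: LULDLLUL
Fold: move[1]->L => LLLDLLUL (positions: [(0, 0), (-1, 0), (-2, 0), (-3, 0), (-3, -1), (-4, -1), (-5, -1), (-5, 0), (-6, 0)])
Fold: move[6]->D => LLLDLLDL (positions: [(0, 0), (-1, 0), (-2, 0), (-3, 0), (-3, -1), (-4, -1), (-5, -1), (-5, -2), (-6, -2)])
Fold: move[6]->U => LLLDLLUL (positions: [(0, 0), (-1, 0), (-2, 0), (-3, 0), (-3, -1), (-4, -1), (-5, -1), (-5, 0), (-6, 0)])

Answer: (0,0) (-1,0) (-2,0) (-3,0) (-3,-1) (-4,-1) (-5,-1) (-5,0) (-6,0)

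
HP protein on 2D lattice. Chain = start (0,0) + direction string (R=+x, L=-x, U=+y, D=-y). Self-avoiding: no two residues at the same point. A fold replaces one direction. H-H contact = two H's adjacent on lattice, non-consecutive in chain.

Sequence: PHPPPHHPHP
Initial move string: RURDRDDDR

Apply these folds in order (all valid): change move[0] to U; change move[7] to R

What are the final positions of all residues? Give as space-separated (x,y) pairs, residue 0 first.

Answer: (0,0) (0,1) (0,2) (1,2) (1,1) (2,1) (2,0) (2,-1) (3,-1) (4,-1)

Derivation:
Initial moves: RURDRDDDR
Fold: move[0]->U => UURDRDDDR (positions: [(0, 0), (0, 1), (0, 2), (1, 2), (1, 1), (2, 1), (2, 0), (2, -1), (2, -2), (3, -2)])
Fold: move[7]->R => UURDRDDRR (positions: [(0, 0), (0, 1), (0, 2), (1, 2), (1, 1), (2, 1), (2, 0), (2, -1), (3, -1), (4, -1)])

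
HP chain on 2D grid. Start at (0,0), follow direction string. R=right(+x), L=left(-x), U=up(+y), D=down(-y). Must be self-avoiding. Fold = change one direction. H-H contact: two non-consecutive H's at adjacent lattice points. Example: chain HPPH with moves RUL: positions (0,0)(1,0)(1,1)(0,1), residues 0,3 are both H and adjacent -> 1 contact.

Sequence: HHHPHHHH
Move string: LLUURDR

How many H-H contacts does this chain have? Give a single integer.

Answer: 2

Derivation:
Positions: [(0, 0), (-1, 0), (-2, 0), (-2, 1), (-2, 2), (-1, 2), (-1, 1), (0, 1)]
H-H contact: residue 0 @(0,0) - residue 7 @(0, 1)
H-H contact: residue 1 @(-1,0) - residue 6 @(-1, 1)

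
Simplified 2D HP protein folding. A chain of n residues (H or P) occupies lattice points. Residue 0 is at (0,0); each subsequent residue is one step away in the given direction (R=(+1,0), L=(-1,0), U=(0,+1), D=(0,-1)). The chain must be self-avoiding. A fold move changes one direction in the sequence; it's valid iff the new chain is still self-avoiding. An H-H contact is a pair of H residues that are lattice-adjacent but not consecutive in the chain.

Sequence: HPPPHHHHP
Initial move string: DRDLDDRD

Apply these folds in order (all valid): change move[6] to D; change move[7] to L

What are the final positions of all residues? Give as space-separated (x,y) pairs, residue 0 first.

Answer: (0,0) (0,-1) (1,-1) (1,-2) (0,-2) (0,-3) (0,-4) (0,-5) (-1,-5)

Derivation:
Initial moves: DRDLDDRD
Fold: move[6]->D => DRDLDDDD (positions: [(0, 0), (0, -1), (1, -1), (1, -2), (0, -2), (0, -3), (0, -4), (0, -5), (0, -6)])
Fold: move[7]->L => DRDLDDDL (positions: [(0, 0), (0, -1), (1, -1), (1, -2), (0, -2), (0, -3), (0, -4), (0, -5), (-1, -5)])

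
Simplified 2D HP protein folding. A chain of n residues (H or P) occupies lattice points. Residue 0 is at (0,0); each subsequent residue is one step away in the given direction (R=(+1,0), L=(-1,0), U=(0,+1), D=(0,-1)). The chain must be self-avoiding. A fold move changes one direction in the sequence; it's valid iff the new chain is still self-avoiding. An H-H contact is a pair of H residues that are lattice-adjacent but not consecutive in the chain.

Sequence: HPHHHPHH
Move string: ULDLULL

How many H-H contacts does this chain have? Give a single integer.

Answer: 1

Derivation:
Positions: [(0, 0), (0, 1), (-1, 1), (-1, 0), (-2, 0), (-2, 1), (-3, 1), (-4, 1)]
H-H contact: residue 0 @(0,0) - residue 3 @(-1, 0)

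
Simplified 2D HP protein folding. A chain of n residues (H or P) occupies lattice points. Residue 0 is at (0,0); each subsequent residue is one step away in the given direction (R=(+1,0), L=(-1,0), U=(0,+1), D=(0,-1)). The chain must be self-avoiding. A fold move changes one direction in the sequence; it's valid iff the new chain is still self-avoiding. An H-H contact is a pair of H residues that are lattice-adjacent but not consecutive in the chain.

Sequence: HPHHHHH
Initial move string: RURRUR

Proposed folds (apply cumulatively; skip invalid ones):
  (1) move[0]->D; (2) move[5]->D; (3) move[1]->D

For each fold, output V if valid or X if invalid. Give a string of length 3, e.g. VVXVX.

Initial: RURRUR -> [(0, 0), (1, 0), (1, 1), (2, 1), (3, 1), (3, 2), (4, 2)]
Fold 1: move[0]->D => DURRUR INVALID (collision), skipped
Fold 2: move[5]->D => RURRUD INVALID (collision), skipped
Fold 3: move[1]->D => RDRRUR VALID

Answer: XXV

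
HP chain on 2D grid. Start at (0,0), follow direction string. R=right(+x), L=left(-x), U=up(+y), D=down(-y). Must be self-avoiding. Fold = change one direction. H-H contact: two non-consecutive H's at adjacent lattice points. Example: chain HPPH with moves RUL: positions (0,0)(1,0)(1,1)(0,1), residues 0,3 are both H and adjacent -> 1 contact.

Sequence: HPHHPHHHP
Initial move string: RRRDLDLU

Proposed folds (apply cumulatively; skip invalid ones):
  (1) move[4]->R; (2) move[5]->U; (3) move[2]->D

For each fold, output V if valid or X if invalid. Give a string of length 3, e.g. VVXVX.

Answer: XXV

Derivation:
Initial: RRRDLDLU -> [(0, 0), (1, 0), (2, 0), (3, 0), (3, -1), (2, -1), (2, -2), (1, -2), (1, -1)]
Fold 1: move[4]->R => RRRDRDLU INVALID (collision), skipped
Fold 2: move[5]->U => RRRDLULU INVALID (collision), skipped
Fold 3: move[2]->D => RRDDLDLU VALID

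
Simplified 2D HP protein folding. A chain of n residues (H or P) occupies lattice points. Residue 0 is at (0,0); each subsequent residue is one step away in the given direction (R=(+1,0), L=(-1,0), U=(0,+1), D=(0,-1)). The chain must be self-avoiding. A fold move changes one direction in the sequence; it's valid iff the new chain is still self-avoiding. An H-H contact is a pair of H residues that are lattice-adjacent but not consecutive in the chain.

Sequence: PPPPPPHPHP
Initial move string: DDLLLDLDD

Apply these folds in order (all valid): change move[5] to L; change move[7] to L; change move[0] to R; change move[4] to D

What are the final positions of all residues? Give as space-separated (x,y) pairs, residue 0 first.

Answer: (0,0) (1,0) (1,-1) (0,-1) (-1,-1) (-1,-2) (-2,-2) (-3,-2) (-4,-2) (-4,-3)

Derivation:
Initial moves: DDLLLDLDD
Fold: move[5]->L => DDLLLLLDD (positions: [(0, 0), (0, -1), (0, -2), (-1, -2), (-2, -2), (-3, -2), (-4, -2), (-5, -2), (-5, -3), (-5, -4)])
Fold: move[7]->L => DDLLLLLLD (positions: [(0, 0), (0, -1), (0, -2), (-1, -2), (-2, -2), (-3, -2), (-4, -2), (-5, -2), (-6, -2), (-6, -3)])
Fold: move[0]->R => RDLLLLLLD (positions: [(0, 0), (1, 0), (1, -1), (0, -1), (-1, -1), (-2, -1), (-3, -1), (-4, -1), (-5, -1), (-5, -2)])
Fold: move[4]->D => RDLLDLLLD (positions: [(0, 0), (1, 0), (1, -1), (0, -1), (-1, -1), (-1, -2), (-2, -2), (-3, -2), (-4, -2), (-4, -3)])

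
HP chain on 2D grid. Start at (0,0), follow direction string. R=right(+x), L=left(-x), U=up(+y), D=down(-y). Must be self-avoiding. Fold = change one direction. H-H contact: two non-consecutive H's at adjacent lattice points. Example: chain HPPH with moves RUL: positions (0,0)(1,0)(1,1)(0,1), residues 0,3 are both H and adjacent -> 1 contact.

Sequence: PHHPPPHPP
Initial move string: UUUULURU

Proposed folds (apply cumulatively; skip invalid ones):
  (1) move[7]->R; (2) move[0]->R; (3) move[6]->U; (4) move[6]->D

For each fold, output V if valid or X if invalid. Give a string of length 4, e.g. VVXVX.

Answer: VVVX

Derivation:
Initial: UUUULURU -> [(0, 0), (0, 1), (0, 2), (0, 3), (0, 4), (-1, 4), (-1, 5), (0, 5), (0, 6)]
Fold 1: move[7]->R => UUUULURR VALID
Fold 2: move[0]->R => RUUULURR VALID
Fold 3: move[6]->U => RUUULUUR VALID
Fold 4: move[6]->D => RUUULUDR INVALID (collision), skipped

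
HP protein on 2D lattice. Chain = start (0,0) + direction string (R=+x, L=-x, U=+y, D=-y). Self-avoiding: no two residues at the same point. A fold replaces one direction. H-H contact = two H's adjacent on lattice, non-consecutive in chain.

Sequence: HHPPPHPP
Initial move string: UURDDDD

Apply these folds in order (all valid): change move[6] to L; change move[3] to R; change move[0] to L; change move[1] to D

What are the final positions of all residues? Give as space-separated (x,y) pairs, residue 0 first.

Answer: (0,0) (-1,0) (-1,-1) (0,-1) (1,-1) (1,-2) (1,-3) (0,-3)

Derivation:
Initial moves: UURDDDD
Fold: move[6]->L => UURDDDL (positions: [(0, 0), (0, 1), (0, 2), (1, 2), (1, 1), (1, 0), (1, -1), (0, -1)])
Fold: move[3]->R => UURRDDL (positions: [(0, 0), (0, 1), (0, 2), (1, 2), (2, 2), (2, 1), (2, 0), (1, 0)])
Fold: move[0]->L => LURRDDL (positions: [(0, 0), (-1, 0), (-1, 1), (0, 1), (1, 1), (1, 0), (1, -1), (0, -1)])
Fold: move[1]->D => LDRRDDL (positions: [(0, 0), (-1, 0), (-1, -1), (0, -1), (1, -1), (1, -2), (1, -3), (0, -3)])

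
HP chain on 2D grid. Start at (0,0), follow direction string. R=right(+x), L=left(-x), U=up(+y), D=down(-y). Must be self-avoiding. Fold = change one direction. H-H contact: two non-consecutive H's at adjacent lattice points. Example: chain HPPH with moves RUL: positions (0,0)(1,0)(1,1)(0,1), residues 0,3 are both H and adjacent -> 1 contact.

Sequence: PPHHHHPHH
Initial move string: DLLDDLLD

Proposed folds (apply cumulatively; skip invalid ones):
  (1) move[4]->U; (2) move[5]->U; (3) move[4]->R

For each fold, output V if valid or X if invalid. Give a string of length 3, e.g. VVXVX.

Initial: DLLDDLLD -> [(0, 0), (0, -1), (-1, -1), (-2, -1), (-2, -2), (-2, -3), (-3, -3), (-4, -3), (-4, -4)]
Fold 1: move[4]->U => DLLDULLD INVALID (collision), skipped
Fold 2: move[5]->U => DLLDDULD INVALID (collision), skipped
Fold 3: move[4]->R => DLLDRLLD INVALID (collision), skipped

Answer: XXX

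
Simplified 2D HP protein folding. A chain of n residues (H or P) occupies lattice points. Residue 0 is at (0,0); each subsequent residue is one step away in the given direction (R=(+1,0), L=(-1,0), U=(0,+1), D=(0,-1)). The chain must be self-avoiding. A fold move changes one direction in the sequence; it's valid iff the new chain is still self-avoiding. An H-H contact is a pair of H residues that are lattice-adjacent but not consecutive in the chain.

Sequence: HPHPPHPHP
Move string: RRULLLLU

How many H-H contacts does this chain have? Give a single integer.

Positions: [(0, 0), (1, 0), (2, 0), (2, 1), (1, 1), (0, 1), (-1, 1), (-2, 1), (-2, 2)]
H-H contact: residue 0 @(0,0) - residue 5 @(0, 1)

Answer: 1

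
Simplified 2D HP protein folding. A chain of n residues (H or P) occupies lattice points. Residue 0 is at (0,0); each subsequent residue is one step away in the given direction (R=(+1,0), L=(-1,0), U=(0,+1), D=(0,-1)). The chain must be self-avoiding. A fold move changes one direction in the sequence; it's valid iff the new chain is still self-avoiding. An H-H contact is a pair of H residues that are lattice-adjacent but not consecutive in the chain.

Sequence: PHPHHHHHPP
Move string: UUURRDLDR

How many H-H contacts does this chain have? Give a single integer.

Answer: 1

Derivation:
Positions: [(0, 0), (0, 1), (0, 2), (0, 3), (1, 3), (2, 3), (2, 2), (1, 2), (1, 1), (2, 1)]
H-H contact: residue 4 @(1,3) - residue 7 @(1, 2)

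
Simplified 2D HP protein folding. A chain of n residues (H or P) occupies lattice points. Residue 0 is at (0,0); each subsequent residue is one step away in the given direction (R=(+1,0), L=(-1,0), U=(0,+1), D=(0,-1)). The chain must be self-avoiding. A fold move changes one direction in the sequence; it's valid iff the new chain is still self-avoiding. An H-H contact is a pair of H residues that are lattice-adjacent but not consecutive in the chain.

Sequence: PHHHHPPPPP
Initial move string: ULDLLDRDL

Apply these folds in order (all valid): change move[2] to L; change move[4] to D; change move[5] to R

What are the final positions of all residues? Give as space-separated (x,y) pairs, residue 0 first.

Answer: (0,0) (0,1) (-1,1) (-2,1) (-3,1) (-3,0) (-2,0) (-1,0) (-1,-1) (-2,-1)

Derivation:
Initial moves: ULDLLDRDL
Fold: move[2]->L => ULLLLDRDL (positions: [(0, 0), (0, 1), (-1, 1), (-2, 1), (-3, 1), (-4, 1), (-4, 0), (-3, 0), (-3, -1), (-4, -1)])
Fold: move[4]->D => ULLLDDRDL (positions: [(0, 0), (0, 1), (-1, 1), (-2, 1), (-3, 1), (-3, 0), (-3, -1), (-2, -1), (-2, -2), (-3, -2)])
Fold: move[5]->R => ULLLDRRDL (positions: [(0, 0), (0, 1), (-1, 1), (-2, 1), (-3, 1), (-3, 0), (-2, 0), (-1, 0), (-1, -1), (-2, -1)])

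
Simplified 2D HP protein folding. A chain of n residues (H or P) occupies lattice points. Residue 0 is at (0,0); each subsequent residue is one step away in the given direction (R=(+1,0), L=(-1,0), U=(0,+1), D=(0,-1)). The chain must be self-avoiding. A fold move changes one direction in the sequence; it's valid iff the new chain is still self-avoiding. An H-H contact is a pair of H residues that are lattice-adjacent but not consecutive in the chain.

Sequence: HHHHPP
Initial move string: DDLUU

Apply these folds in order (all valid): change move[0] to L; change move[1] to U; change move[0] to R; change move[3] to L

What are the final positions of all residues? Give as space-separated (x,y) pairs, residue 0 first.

Initial moves: DDLUU
Fold: move[0]->L => LDLUU (positions: [(0, 0), (-1, 0), (-1, -1), (-2, -1), (-2, 0), (-2, 1)])
Fold: move[1]->U => LULUU (positions: [(0, 0), (-1, 0), (-1, 1), (-2, 1), (-2, 2), (-2, 3)])
Fold: move[0]->R => RULUU (positions: [(0, 0), (1, 0), (1, 1), (0, 1), (0, 2), (0, 3)])
Fold: move[3]->L => RULLU (positions: [(0, 0), (1, 0), (1, 1), (0, 1), (-1, 1), (-1, 2)])

Answer: (0,0) (1,0) (1,1) (0,1) (-1,1) (-1,2)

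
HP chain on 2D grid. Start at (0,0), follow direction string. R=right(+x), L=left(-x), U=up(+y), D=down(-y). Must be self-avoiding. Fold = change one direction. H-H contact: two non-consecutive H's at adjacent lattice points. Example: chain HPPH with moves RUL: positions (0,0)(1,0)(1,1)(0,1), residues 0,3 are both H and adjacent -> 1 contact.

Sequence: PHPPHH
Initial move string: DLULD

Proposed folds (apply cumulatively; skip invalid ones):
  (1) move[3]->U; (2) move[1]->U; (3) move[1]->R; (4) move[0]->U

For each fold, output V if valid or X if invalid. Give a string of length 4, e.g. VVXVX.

Initial: DLULD -> [(0, 0), (0, -1), (-1, -1), (-1, 0), (-2, 0), (-2, -1)]
Fold 1: move[3]->U => DLUUD INVALID (collision), skipped
Fold 2: move[1]->U => DUULD INVALID (collision), skipped
Fold 3: move[1]->R => DRULD INVALID (collision), skipped
Fold 4: move[0]->U => ULULD VALID

Answer: XXXV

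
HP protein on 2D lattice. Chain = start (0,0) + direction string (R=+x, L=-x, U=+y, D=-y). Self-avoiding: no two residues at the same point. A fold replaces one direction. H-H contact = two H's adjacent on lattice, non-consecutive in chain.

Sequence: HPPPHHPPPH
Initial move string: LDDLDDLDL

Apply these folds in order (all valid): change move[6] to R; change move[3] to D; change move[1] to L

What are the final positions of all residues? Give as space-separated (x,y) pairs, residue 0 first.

Initial moves: LDDLDDLDL
Fold: move[6]->R => LDDLDDRDL (positions: [(0, 0), (-1, 0), (-1, -1), (-1, -2), (-2, -2), (-2, -3), (-2, -4), (-1, -4), (-1, -5), (-2, -5)])
Fold: move[3]->D => LDDDDDRDL (positions: [(0, 0), (-1, 0), (-1, -1), (-1, -2), (-1, -3), (-1, -4), (-1, -5), (0, -5), (0, -6), (-1, -6)])
Fold: move[1]->L => LLDDDDRDL (positions: [(0, 0), (-1, 0), (-2, 0), (-2, -1), (-2, -2), (-2, -3), (-2, -4), (-1, -4), (-1, -5), (-2, -5)])

Answer: (0,0) (-1,0) (-2,0) (-2,-1) (-2,-2) (-2,-3) (-2,-4) (-1,-4) (-1,-5) (-2,-5)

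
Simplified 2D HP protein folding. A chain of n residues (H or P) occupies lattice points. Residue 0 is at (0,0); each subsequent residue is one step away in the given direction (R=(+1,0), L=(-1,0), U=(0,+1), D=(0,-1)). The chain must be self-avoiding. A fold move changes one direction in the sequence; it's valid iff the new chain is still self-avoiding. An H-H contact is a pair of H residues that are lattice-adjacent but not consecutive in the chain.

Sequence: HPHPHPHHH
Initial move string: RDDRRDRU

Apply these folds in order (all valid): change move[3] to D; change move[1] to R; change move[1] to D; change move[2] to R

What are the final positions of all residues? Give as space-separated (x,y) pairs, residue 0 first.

Answer: (0,0) (1,0) (1,-1) (2,-1) (2,-2) (3,-2) (3,-3) (4,-3) (4,-2)

Derivation:
Initial moves: RDDRRDRU
Fold: move[3]->D => RDDDRDRU (positions: [(0, 0), (1, 0), (1, -1), (1, -2), (1, -3), (2, -3), (2, -4), (3, -4), (3, -3)])
Fold: move[1]->R => RRDDRDRU (positions: [(0, 0), (1, 0), (2, 0), (2, -1), (2, -2), (3, -2), (3, -3), (4, -3), (4, -2)])
Fold: move[1]->D => RDDDRDRU (positions: [(0, 0), (1, 0), (1, -1), (1, -2), (1, -3), (2, -3), (2, -4), (3, -4), (3, -3)])
Fold: move[2]->R => RDRDRDRU (positions: [(0, 0), (1, 0), (1, -1), (2, -1), (2, -2), (3, -2), (3, -3), (4, -3), (4, -2)])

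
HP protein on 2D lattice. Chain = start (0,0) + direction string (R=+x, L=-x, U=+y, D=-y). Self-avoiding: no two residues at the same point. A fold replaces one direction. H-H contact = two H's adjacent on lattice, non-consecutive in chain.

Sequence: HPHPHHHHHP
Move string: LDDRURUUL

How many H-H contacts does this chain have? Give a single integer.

Answer: 3

Derivation:
Positions: [(0, 0), (-1, 0), (-1, -1), (-1, -2), (0, -2), (0, -1), (1, -1), (1, 0), (1, 1), (0, 1)]
H-H contact: residue 0 @(0,0) - residue 7 @(1, 0)
H-H contact: residue 0 @(0,0) - residue 5 @(0, -1)
H-H contact: residue 2 @(-1,-1) - residue 5 @(0, -1)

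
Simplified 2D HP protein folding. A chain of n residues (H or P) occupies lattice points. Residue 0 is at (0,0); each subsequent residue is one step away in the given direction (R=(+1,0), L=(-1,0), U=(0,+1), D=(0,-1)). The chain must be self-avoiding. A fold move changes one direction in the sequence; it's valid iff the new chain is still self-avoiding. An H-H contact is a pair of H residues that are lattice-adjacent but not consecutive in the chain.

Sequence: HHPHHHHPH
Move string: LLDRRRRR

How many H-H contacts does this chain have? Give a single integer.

Positions: [(0, 0), (-1, 0), (-2, 0), (-2, -1), (-1, -1), (0, -1), (1, -1), (2, -1), (3, -1)]
H-H contact: residue 0 @(0,0) - residue 5 @(0, -1)
H-H contact: residue 1 @(-1,0) - residue 4 @(-1, -1)

Answer: 2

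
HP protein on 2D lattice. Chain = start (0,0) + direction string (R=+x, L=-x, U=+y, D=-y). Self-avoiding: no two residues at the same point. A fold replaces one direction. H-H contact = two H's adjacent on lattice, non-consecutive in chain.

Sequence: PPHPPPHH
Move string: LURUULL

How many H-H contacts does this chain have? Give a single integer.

Answer: 0

Derivation:
Positions: [(0, 0), (-1, 0), (-1, 1), (0, 1), (0, 2), (0, 3), (-1, 3), (-2, 3)]
No H-H contacts found.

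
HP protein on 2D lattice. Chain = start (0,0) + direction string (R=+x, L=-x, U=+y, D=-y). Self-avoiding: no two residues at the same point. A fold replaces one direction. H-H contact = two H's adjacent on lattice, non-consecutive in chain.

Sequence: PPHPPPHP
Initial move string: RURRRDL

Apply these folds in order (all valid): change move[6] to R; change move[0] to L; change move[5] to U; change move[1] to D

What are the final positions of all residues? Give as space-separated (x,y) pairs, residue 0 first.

Answer: (0,0) (-1,0) (-1,-1) (0,-1) (1,-1) (2,-1) (2,0) (3,0)

Derivation:
Initial moves: RURRRDL
Fold: move[6]->R => RURRRDR (positions: [(0, 0), (1, 0), (1, 1), (2, 1), (3, 1), (4, 1), (4, 0), (5, 0)])
Fold: move[0]->L => LURRRDR (positions: [(0, 0), (-1, 0), (-1, 1), (0, 1), (1, 1), (2, 1), (2, 0), (3, 0)])
Fold: move[5]->U => LURRRUR (positions: [(0, 0), (-1, 0), (-1, 1), (0, 1), (1, 1), (2, 1), (2, 2), (3, 2)])
Fold: move[1]->D => LDRRRUR (positions: [(0, 0), (-1, 0), (-1, -1), (0, -1), (1, -1), (2, -1), (2, 0), (3, 0)])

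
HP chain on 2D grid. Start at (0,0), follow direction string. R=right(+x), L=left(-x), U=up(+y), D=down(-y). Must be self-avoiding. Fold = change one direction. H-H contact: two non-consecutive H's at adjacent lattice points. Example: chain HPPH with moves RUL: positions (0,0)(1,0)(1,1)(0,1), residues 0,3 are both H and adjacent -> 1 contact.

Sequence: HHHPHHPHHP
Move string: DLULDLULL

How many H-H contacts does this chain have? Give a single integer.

Answer: 2

Derivation:
Positions: [(0, 0), (0, -1), (-1, -1), (-1, 0), (-2, 0), (-2, -1), (-3, -1), (-3, 0), (-4, 0), (-5, 0)]
H-H contact: residue 2 @(-1,-1) - residue 5 @(-2, -1)
H-H contact: residue 4 @(-2,0) - residue 7 @(-3, 0)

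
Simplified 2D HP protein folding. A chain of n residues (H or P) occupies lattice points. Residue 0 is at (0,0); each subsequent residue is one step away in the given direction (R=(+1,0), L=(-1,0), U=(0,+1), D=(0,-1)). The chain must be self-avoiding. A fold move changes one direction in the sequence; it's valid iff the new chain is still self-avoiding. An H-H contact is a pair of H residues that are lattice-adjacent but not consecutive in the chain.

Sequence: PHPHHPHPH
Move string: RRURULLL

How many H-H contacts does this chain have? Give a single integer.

Positions: [(0, 0), (1, 0), (2, 0), (2, 1), (3, 1), (3, 2), (2, 2), (1, 2), (0, 2)]
H-H contact: residue 3 @(2,1) - residue 6 @(2, 2)

Answer: 1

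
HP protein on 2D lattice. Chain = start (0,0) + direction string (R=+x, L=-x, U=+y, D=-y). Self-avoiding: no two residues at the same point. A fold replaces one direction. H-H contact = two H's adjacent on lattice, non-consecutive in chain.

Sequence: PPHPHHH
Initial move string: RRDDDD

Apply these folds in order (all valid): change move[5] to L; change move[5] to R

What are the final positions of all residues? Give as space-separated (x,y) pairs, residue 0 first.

Initial moves: RRDDDD
Fold: move[5]->L => RRDDDL (positions: [(0, 0), (1, 0), (2, 0), (2, -1), (2, -2), (2, -3), (1, -3)])
Fold: move[5]->R => RRDDDR (positions: [(0, 0), (1, 0), (2, 0), (2, -1), (2, -2), (2, -3), (3, -3)])

Answer: (0,0) (1,0) (2,0) (2,-1) (2,-2) (2,-3) (3,-3)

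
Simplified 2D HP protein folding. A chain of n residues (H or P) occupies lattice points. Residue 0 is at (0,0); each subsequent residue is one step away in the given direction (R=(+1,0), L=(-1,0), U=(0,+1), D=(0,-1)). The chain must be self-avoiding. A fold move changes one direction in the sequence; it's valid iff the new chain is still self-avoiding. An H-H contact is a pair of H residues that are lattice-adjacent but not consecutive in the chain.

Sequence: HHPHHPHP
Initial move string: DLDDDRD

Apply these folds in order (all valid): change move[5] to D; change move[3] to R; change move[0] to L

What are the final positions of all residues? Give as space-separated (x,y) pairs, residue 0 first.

Initial moves: DLDDDRD
Fold: move[5]->D => DLDDDDD (positions: [(0, 0), (0, -1), (-1, -1), (-1, -2), (-1, -3), (-1, -4), (-1, -5), (-1, -6)])
Fold: move[3]->R => DLDRDDD (positions: [(0, 0), (0, -1), (-1, -1), (-1, -2), (0, -2), (0, -3), (0, -4), (0, -5)])
Fold: move[0]->L => LLDRDDD (positions: [(0, 0), (-1, 0), (-2, 0), (-2, -1), (-1, -1), (-1, -2), (-1, -3), (-1, -4)])

Answer: (0,0) (-1,0) (-2,0) (-2,-1) (-1,-1) (-1,-2) (-1,-3) (-1,-4)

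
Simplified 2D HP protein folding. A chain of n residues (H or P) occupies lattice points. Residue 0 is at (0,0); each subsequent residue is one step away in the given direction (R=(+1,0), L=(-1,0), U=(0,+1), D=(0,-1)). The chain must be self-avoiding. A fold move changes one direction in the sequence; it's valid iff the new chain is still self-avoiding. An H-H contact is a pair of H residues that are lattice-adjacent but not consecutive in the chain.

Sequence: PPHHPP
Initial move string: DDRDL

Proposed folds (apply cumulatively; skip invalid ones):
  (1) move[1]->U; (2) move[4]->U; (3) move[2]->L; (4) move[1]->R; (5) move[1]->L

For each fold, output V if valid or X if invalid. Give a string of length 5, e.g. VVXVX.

Initial: DDRDL -> [(0, 0), (0, -1), (0, -2), (1, -2), (1, -3), (0, -3)]
Fold 1: move[1]->U => DURDL INVALID (collision), skipped
Fold 2: move[4]->U => DDRDU INVALID (collision), skipped
Fold 3: move[2]->L => DDLDL VALID
Fold 4: move[1]->R => DRLDL INVALID (collision), skipped
Fold 5: move[1]->L => DLLDL VALID

Answer: XXVXV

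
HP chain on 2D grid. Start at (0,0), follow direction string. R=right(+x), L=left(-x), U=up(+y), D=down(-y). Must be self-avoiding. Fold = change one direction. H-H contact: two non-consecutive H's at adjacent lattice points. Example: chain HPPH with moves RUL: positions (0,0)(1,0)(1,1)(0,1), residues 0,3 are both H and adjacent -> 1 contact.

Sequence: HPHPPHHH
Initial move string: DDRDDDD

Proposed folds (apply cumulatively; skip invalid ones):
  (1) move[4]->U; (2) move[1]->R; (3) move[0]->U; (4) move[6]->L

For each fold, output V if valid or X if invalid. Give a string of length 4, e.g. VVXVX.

Initial: DDRDDDD -> [(0, 0), (0, -1), (0, -2), (1, -2), (1, -3), (1, -4), (1, -5), (1, -6)]
Fold 1: move[4]->U => DDRDUDD INVALID (collision), skipped
Fold 2: move[1]->R => DRRDDDD VALID
Fold 3: move[0]->U => URRDDDD VALID
Fold 4: move[6]->L => URRDDDL VALID

Answer: XVVV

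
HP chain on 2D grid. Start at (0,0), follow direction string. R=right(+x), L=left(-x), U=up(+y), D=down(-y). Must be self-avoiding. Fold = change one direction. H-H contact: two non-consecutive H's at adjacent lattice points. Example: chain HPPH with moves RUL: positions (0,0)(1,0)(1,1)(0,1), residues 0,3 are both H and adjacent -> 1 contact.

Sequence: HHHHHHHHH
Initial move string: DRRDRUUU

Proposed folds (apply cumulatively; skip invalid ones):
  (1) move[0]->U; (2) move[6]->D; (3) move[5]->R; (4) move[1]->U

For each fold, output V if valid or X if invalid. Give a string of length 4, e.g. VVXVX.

Initial: DRRDRUUU -> [(0, 0), (0, -1), (1, -1), (2, -1), (2, -2), (3, -2), (3, -1), (3, 0), (3, 1)]
Fold 1: move[0]->U => URRDRUUU VALID
Fold 2: move[6]->D => URRDRUDU INVALID (collision), skipped
Fold 3: move[5]->R => URRDRRUU VALID
Fold 4: move[1]->U => UURDRRUU VALID

Answer: VXVV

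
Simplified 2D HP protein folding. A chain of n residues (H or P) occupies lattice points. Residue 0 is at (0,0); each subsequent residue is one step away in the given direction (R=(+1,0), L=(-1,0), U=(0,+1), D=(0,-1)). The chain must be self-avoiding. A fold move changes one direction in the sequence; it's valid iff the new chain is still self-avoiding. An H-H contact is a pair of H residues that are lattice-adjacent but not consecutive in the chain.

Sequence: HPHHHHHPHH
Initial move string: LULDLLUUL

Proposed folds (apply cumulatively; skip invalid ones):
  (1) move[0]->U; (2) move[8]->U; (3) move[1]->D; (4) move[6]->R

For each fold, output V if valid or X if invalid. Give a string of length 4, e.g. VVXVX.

Initial: LULDLLUUL -> [(0, 0), (-1, 0), (-1, 1), (-2, 1), (-2, 0), (-3, 0), (-4, 0), (-4, 1), (-4, 2), (-5, 2)]
Fold 1: move[0]->U => UULDLLUUL VALID
Fold 2: move[8]->U => UULDLLUUU VALID
Fold 3: move[1]->D => UDLDLLUUU INVALID (collision), skipped
Fold 4: move[6]->R => UULDLLRUU INVALID (collision), skipped

Answer: VVXX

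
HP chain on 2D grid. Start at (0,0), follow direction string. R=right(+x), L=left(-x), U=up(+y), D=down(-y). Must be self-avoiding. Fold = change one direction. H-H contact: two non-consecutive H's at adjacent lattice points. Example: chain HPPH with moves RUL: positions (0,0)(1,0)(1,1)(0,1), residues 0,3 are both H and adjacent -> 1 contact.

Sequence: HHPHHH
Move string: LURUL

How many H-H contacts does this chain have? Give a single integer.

Answer: 1

Derivation:
Positions: [(0, 0), (-1, 0), (-1, 1), (0, 1), (0, 2), (-1, 2)]
H-H contact: residue 0 @(0,0) - residue 3 @(0, 1)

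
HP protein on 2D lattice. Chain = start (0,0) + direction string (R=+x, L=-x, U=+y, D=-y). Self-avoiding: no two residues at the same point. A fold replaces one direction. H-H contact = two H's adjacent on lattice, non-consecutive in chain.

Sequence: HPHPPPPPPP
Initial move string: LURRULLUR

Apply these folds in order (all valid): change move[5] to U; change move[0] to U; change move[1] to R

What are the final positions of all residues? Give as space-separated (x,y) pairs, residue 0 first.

Initial moves: LURRULLUR
Fold: move[5]->U => LURRUULUR (positions: [(0, 0), (-1, 0), (-1, 1), (0, 1), (1, 1), (1, 2), (1, 3), (0, 3), (0, 4), (1, 4)])
Fold: move[0]->U => UURRUULUR (positions: [(0, 0), (0, 1), (0, 2), (1, 2), (2, 2), (2, 3), (2, 4), (1, 4), (1, 5), (2, 5)])
Fold: move[1]->R => URRRUULUR (positions: [(0, 0), (0, 1), (1, 1), (2, 1), (3, 1), (3, 2), (3, 3), (2, 3), (2, 4), (3, 4)])

Answer: (0,0) (0,1) (1,1) (2,1) (3,1) (3,2) (3,3) (2,3) (2,4) (3,4)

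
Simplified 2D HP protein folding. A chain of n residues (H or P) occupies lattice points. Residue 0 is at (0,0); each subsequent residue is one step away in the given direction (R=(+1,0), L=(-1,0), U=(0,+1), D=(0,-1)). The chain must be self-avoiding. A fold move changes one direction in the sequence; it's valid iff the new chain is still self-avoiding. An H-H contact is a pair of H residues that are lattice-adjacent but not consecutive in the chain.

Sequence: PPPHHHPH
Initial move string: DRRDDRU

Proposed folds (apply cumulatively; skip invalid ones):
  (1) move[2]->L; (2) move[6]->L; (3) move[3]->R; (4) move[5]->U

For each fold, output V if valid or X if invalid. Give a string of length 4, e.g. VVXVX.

Answer: XXVX

Derivation:
Initial: DRRDDRU -> [(0, 0), (0, -1), (1, -1), (2, -1), (2, -2), (2, -3), (3, -3), (3, -2)]
Fold 1: move[2]->L => DRLDDRU INVALID (collision), skipped
Fold 2: move[6]->L => DRRDDRL INVALID (collision), skipped
Fold 3: move[3]->R => DRRRDRU VALID
Fold 4: move[5]->U => DRRRDUU INVALID (collision), skipped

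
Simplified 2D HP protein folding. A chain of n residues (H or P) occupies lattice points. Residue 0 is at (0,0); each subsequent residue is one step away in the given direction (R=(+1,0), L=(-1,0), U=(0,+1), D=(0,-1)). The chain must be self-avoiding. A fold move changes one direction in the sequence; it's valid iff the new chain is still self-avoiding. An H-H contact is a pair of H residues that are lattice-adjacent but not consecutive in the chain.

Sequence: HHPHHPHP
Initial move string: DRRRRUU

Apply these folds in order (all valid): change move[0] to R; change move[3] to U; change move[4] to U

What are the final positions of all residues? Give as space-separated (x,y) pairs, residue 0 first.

Initial moves: DRRRRUU
Fold: move[0]->R => RRRRRUU (positions: [(0, 0), (1, 0), (2, 0), (3, 0), (4, 0), (5, 0), (5, 1), (5, 2)])
Fold: move[3]->U => RRRURUU (positions: [(0, 0), (1, 0), (2, 0), (3, 0), (3, 1), (4, 1), (4, 2), (4, 3)])
Fold: move[4]->U => RRRUUUU (positions: [(0, 0), (1, 0), (2, 0), (3, 0), (3, 1), (3, 2), (3, 3), (3, 4)])

Answer: (0,0) (1,0) (2,0) (3,0) (3,1) (3,2) (3,3) (3,4)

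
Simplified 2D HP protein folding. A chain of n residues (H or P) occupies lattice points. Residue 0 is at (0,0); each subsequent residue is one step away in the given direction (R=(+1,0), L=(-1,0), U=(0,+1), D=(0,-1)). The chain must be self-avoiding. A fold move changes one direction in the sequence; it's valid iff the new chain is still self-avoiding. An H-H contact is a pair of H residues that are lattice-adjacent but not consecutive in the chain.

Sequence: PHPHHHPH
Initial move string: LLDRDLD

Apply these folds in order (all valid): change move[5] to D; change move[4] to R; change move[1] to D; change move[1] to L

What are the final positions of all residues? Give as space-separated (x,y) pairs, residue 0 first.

Initial moves: LLDRDLD
Fold: move[5]->D => LLDRDDD (positions: [(0, 0), (-1, 0), (-2, 0), (-2, -1), (-1, -1), (-1, -2), (-1, -3), (-1, -4)])
Fold: move[4]->R => LLDRRDD (positions: [(0, 0), (-1, 0), (-2, 0), (-2, -1), (-1, -1), (0, -1), (0, -2), (0, -3)])
Fold: move[1]->D => LDDRRDD (positions: [(0, 0), (-1, 0), (-1, -1), (-1, -2), (0, -2), (1, -2), (1, -3), (1, -4)])
Fold: move[1]->L => LLDRRDD (positions: [(0, 0), (-1, 0), (-2, 0), (-2, -1), (-1, -1), (0, -1), (0, -2), (0, -3)])

Answer: (0,0) (-1,0) (-2,0) (-2,-1) (-1,-1) (0,-1) (0,-2) (0,-3)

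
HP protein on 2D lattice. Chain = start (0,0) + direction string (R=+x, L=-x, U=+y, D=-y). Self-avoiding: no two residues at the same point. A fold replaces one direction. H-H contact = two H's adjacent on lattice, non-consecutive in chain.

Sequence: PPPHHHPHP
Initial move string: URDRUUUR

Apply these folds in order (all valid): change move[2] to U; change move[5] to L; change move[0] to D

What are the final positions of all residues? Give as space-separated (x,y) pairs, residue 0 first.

Answer: (0,0) (0,-1) (1,-1) (1,0) (2,0) (2,1) (1,1) (1,2) (2,2)

Derivation:
Initial moves: URDRUUUR
Fold: move[2]->U => URURUUUR (positions: [(0, 0), (0, 1), (1, 1), (1, 2), (2, 2), (2, 3), (2, 4), (2, 5), (3, 5)])
Fold: move[5]->L => URURULUR (positions: [(0, 0), (0, 1), (1, 1), (1, 2), (2, 2), (2, 3), (1, 3), (1, 4), (2, 4)])
Fold: move[0]->D => DRURULUR (positions: [(0, 0), (0, -1), (1, -1), (1, 0), (2, 0), (2, 1), (1, 1), (1, 2), (2, 2)])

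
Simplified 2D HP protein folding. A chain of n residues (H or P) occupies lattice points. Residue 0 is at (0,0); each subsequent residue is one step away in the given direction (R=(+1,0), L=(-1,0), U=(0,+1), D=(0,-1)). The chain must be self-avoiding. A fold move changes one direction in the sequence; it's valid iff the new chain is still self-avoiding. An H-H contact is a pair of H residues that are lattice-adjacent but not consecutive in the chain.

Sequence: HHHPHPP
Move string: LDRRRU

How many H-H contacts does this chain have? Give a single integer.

Answer: 0

Derivation:
Positions: [(0, 0), (-1, 0), (-1, -1), (0, -1), (1, -1), (2, -1), (2, 0)]
No H-H contacts found.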